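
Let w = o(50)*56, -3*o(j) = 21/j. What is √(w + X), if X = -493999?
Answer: 19*I*√34211/5 ≈ 702.86*I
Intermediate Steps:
o(j) = -7/j
w = -196/25 (w = -7/50*56 = -196/25 ≈ -7.8400)
√(w + X) = √(-196/25 - 493999) = √(-12350171/25) = 19*I*√34211/5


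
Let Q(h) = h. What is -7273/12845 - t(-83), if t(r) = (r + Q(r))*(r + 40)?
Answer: -13099269/1835 ≈ -7138.6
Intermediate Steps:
t(r) = 2*r*(40 + r) (t(r) = (r + r)*(r + 40) = (2*r)*(40 + r) = 2*r*(40 + r))
-7273/12845 - t(-83) = -7273/12845 - 2*(-83)*(40 - 83) = -7273*1/12845 - 2*(-83)*(-43) = -1039/1835 - 1*7138 = -1039/1835 - 7138 = -13099269/1835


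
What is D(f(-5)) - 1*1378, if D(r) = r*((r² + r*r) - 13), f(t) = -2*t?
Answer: 492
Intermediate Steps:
D(r) = r*(-13 + 2*r²) (D(r) = r*((r² + r²) - 13) = r*(2*r² - 13) = r*(-13 + 2*r²))
D(f(-5)) - 1*1378 = (-2*(-5))*(-13 + 2*(-2*(-5))²) - 1*1378 = 10*(-13 + 2*10²) - 1378 = 10*(-13 + 2*100) - 1378 = 10*(-13 + 200) - 1378 = 10*187 - 1378 = 1870 - 1378 = 492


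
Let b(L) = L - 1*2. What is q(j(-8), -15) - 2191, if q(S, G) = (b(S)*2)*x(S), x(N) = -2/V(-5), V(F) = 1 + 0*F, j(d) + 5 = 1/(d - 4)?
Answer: -6488/3 ≈ -2162.7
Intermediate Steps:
j(d) = -5 + 1/(-4 + d) (j(d) = -5 + 1/(d - 4) = -5 + 1/(-4 + d))
V(F) = 1 (V(F) = 1 + 0 = 1)
b(L) = -2 + L (b(L) = L - 2 = -2 + L)
x(N) = -2 (x(N) = -2/1 = -2*1 = -2)
q(S, G) = 8 - 4*S (q(S, G) = ((-2 + S)*2)*(-2) = (-4 + 2*S)*(-2) = 8 - 4*S)
q(j(-8), -15) - 2191 = (8 - 4*(21 - 5*(-8))/(-4 - 8)) - 2191 = (8 - 4*(21 + 40)/(-12)) - 2191 = (8 - (-1)*61/3) - 2191 = (8 - 4*(-61/12)) - 2191 = (8 + 61/3) - 2191 = 85/3 - 2191 = -6488/3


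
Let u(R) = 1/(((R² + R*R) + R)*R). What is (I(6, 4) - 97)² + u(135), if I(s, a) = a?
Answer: 42717194776/4938975 ≈ 8649.0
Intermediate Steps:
u(R) = 1/(R*(R + 2*R²)) (u(R) = 1/(((R² + R²) + R)*R) = 1/((2*R² + R)*R) = 1/((R + 2*R²)*R) = 1/(R*(R + 2*R²)))
(I(6, 4) - 97)² + u(135) = (4 - 97)² + 1/(135²*(1 + 2*135)) = (-93)² + 1/(18225*(1 + 270)) = 8649 + (1/18225)/271 = 8649 + (1/18225)*(1/271) = 8649 + 1/4938975 = 42717194776/4938975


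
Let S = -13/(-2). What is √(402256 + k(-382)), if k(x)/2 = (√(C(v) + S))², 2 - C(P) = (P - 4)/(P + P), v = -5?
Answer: 6*√279355/5 ≈ 634.25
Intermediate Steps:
C(P) = 2 - (-4 + P)/(2*P) (C(P) = 2 - (P - 4)/(P + P) = 2 - (-4 + P)/(2*P))
S = 13/2 (S = -13*(-½) = 13/2 ≈ 6.5000)
k(x) = 76/5 (k(x) = 2*(√((3/2 + 2/(-5)) + 13/2))² = 2*(√((3/2 + 2*(-⅕)) + 13/2))² = 2*(√((3/2 - ⅖) + 13/2))² = 2*(√(11/10 + 13/2))² = 2*(√(38/5))² = 2*(√190/5)² = 2*(38/5) = 76/5)
√(402256 + k(-382)) = √(402256 + 76/5) = √(2011356/5) = 6*√279355/5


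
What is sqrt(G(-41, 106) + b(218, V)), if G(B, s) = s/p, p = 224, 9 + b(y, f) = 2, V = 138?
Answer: I*sqrt(5117)/28 ≈ 2.5548*I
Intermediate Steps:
b(y, f) = -7 (b(y, f) = -9 + 2 = -7)
G(B, s) = s/224
sqrt(G(-41, 106) + b(218, V)) = sqrt((1/224)*106 - 7) = sqrt(53/112 - 7) = sqrt(-731/112) = I*sqrt(5117)/28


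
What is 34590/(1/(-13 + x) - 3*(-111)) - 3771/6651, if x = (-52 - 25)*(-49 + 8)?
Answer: 79928286133/773698267 ≈ 103.31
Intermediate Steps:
x = 3157 (x = -77*(-41) = 3157)
34590/(1/(-13 + x) - 3*(-111)) - 3771/6651 = 34590/(1/(-13 + 3157) - 3*(-111)) - 3771/6651 = 34590/(1/3144 + 333) - 3771*1/6651 = 34590/(1/3144 + 333) - 419/739 = 34590/(1046953/3144) - 419/739 = 34590*(3144/1046953) - 419/739 = 108750960/1046953 - 419/739 = 79928286133/773698267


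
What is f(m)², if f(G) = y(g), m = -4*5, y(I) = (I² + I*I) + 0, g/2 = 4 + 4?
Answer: 262144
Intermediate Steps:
g = 16 (g = 2*(4 + 4) = 2*8 = 16)
y(I) = 2*I² (y(I) = (I² + I²) + 0 = 2*I² + 0 = 2*I²)
m = -20
f(G) = 512 (f(G) = 2*16² = 2*256 = 512)
f(m)² = 512² = 262144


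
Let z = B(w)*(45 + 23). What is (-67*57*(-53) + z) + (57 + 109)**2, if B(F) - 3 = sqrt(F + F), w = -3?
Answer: 230167 + 68*I*sqrt(6) ≈ 2.3017e+5 + 166.57*I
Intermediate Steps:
B(F) = 3 + sqrt(2)*sqrt(F) (B(F) = 3 + sqrt(F + F) = 3 + sqrt(2*F) = 3 + sqrt(2)*sqrt(F))
z = 204 + 68*I*sqrt(6) (z = (3 + sqrt(2)*sqrt(-3))*(45 + 23) = (3 + sqrt(2)*(I*sqrt(3)))*68 = (3 + I*sqrt(6))*68 = 204 + 68*I*sqrt(6) ≈ 204.0 + 166.57*I)
(-67*57*(-53) + z) + (57 + 109)**2 = (-67*57*(-53) + (204 + 68*I*sqrt(6))) + (57 + 109)**2 = (-3819*(-53) + (204 + 68*I*sqrt(6))) + 166**2 = (202407 + (204 + 68*I*sqrt(6))) + 27556 = (202611 + 68*I*sqrt(6)) + 27556 = 230167 + 68*I*sqrt(6)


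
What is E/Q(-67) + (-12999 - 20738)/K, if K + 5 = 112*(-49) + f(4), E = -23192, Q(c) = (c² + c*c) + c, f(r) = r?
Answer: 15757229/4446589 ≈ 3.5437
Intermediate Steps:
Q(c) = c + 2*c² (Q(c) = (c² + c²) + c = 2*c² + c = c + 2*c²)
K = -5489 (K = -5 + (112*(-49) + 4) = -5 + (-5488 + 4) = -5 - 5484 = -5489)
E/Q(-67) + (-12999 - 20738)/K = -23192*(-1/(67*(1 + 2*(-67)))) + (-12999 - 20738)/(-5489) = -23192*(-1/(67*(1 - 134))) - 33737*(-1/5489) = -23192/((-67*(-133))) + 3067/499 = -23192/8911 + 3067/499 = 15757229/4446589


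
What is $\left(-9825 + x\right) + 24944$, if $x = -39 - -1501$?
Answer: $16581$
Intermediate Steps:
$x = 1462$ ($x = -39 + 1501 = 1462$)
$\left(-9825 + x\right) + 24944 = \left(-9825 + 1462\right) + 24944 = -8363 + 24944 = 16581$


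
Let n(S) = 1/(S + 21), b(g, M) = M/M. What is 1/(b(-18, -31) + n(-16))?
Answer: ⅚ ≈ 0.83333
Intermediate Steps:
b(g, M) = 1
n(S) = 1/(21 + S)
1/(b(-18, -31) + n(-16)) = 1/(1 + 1/(21 - 16)) = 1/(1 + 1/5) = 1/(1 + ⅕) = 1/(6/5) = ⅚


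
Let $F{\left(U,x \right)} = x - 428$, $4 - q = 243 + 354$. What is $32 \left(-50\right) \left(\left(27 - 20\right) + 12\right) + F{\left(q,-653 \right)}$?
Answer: $-31481$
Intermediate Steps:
$q = -593$ ($q = 4 - \left(243 + 354\right) = 4 - 597 = -593$)
$F{\left(U,x \right)} = -428 + x$
$32 \left(-50\right) \left(\left(27 - 20\right) + 12\right) + F{\left(q,-653 \right)} = 32 \left(-50\right) \left(\left(27 - 20\right) + 12\right) - 1081 = - 1600 \left(7 + 12\right) - 1081 = \left(-1600\right) 19 - 1081 = -30400 - 1081 = -31481$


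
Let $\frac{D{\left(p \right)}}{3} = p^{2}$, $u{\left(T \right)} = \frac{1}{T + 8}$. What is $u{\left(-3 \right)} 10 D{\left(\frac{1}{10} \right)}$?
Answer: $\frac{3}{50} \approx 0.06$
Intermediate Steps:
$u{\left(T \right)} = \frac{1}{8 + T}$
$D{\left(p \right)} = 3 p^{2}$
$u{\left(-3 \right)} 10 D{\left(\frac{1}{10} \right)} = \frac{1}{8 - 3} \cdot 10 \cdot 3 \left(\frac{1}{10}\right)^{2} = \frac{1}{5} \cdot 10 \cdot \frac{3}{100} = \frac{1}{5} \cdot 10 \cdot 3 \cdot \frac{1}{100} = 2 \cdot \frac{3}{100} = \frac{3}{50}$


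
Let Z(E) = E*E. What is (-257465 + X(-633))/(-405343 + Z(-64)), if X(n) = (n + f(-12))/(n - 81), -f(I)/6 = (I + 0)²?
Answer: 5570561/8681526 ≈ 0.64166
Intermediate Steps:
f(I) = -6*I² (f(I) = -6*(I + 0)² = -6*I²)
X(n) = (-864 + n)/(-81 + n) (X(n) = (n - 6*(-12)²)/(n - 81) = (n - 6*144)/(-81 + n) = (n - 864)/(-81 + n) = (-864 + n)/(-81 + n))
Z(E) = E²
(-257465 + X(-633))/(-405343 + Z(-64)) = (-257465 + (-864 - 633)/(-81 - 633))/(-405343 + (-64)²) = (-257465 - 1497/(-714))/(-405343 + 4096) = (-257465 - 1/714*(-1497))/(-401247) = (-257465 + 499/238)*(-1/401247) = -61276171/238*(-1/401247) = 5570561/8681526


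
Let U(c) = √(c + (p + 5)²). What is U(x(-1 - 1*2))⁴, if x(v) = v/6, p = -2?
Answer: 289/4 ≈ 72.250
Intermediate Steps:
x(v) = v/6 (x(v) = v*(⅙) = v/6)
U(c) = √(9 + c) (U(c) = √(c + (-2 + 5)²) = √(c + 3²) = √(c + 9) = √(9 + c))
U(x(-1 - 1*2))⁴ = (√(9 + (-1 - 1*2)/6))⁴ = (√(9 + (-1 - 2)/6))⁴ = (√(9 + (⅙)*(-3)))⁴ = (√(9 - ½))⁴ = (√(17/2))⁴ = (√34/2)⁴ = 289/4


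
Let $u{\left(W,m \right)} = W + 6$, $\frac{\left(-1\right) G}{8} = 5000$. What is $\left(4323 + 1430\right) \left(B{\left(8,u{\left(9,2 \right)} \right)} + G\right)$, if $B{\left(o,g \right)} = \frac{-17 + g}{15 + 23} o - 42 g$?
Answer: $- \frac{4441189434}{19} \approx -2.3375 \cdot 10^{8}$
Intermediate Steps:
$G = -40000$ ($G = \left(-8\right) 5000 = -40000$)
$u{\left(W,m \right)} = 6 + W$
$B{\left(o,g \right)} = - 42 g + o \left(- \frac{17}{38} + \frac{g}{38}\right)$ ($B{\left(o,g \right)} = \frac{-17 + g}{38} o - 42 g = \left(-17 + g\right) \frac{1}{38} o - 42 g = \left(- \frac{17}{38} + \frac{g}{38}\right) o - 42 g = o \left(- \frac{17}{38} + \frac{g}{38}\right) - 42 g = - 42 g + o \left(- \frac{17}{38} + \frac{g}{38}\right)$)
$\left(4323 + 1430\right) \left(B{\left(8,u{\left(9,2 \right)} \right)} + G\right) = \left(4323 + 1430\right) \left(\left(- 42 \left(6 + 9\right) - \frac{68}{19} + \frac{1}{38} \left(6 + 9\right) 8\right) - 40000\right) = 5753 \left(\left(\left(-42\right) 15 - \frac{68}{19} + \frac{1}{38} \cdot 15 \cdot 8\right) - 40000\right) = 5753 \left(\left(-630 - \frac{68}{19} + \frac{60}{19}\right) - 40000\right) = 5753 \left(- \frac{11978}{19} - 40000\right) = 5753 \left(- \frac{771978}{19}\right) = - \frac{4441189434}{19}$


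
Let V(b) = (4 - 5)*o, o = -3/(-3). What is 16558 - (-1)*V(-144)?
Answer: 16557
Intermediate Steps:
o = 1 (o = -3*(-⅓) = 1)
V(b) = -1 (V(b) = (4 - 5)*1 = -1*1 = -1)
16558 - (-1)*V(-144) = 16558 - (-1)*(-1) = 16558 - 1*1 = 16558 - 1 = 16557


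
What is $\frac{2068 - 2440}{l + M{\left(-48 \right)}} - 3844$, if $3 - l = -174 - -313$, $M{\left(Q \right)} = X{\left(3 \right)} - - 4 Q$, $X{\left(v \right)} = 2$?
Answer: $- \frac{626386}{163} \approx -3842.9$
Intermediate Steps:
$M{\left(Q \right)} = 2 + 4 Q$ ($M{\left(Q \right)} = 2 - - 4 Q = 2 + 4 Q$)
$l = -136$ ($l = 3 - \left(-174 - -313\right) = 3 - \left(-174 + 313\right) = 3 - 139 = -136$)
$\frac{2068 - 2440}{l + M{\left(-48 \right)}} - 3844 = \frac{2068 - 2440}{-136 + \left(2 + 4 \left(-48\right)\right)} - 3844 = - \frac{372}{-136 + \left(2 - 192\right)} - 3844 = - \frac{372}{-136 - 190} - 3844 = - \frac{372}{-326} - 3844 = \left(-372\right) \left(- \frac{1}{326}\right) - 3844 = \frac{186}{163} - 3844 = - \frac{626386}{163}$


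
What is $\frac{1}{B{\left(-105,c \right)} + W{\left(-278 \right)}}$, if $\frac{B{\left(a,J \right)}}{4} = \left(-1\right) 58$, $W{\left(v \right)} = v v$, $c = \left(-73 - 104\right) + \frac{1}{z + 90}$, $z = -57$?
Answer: $\frac{1}{77052} \approx 1.2978 \cdot 10^{-5}$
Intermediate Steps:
$c = - \frac{5840}{33}$ ($c = \left(-73 - 104\right) + \frac{1}{-57 + 90} = -177 + \frac{1}{33} = - \frac{5840}{33} \approx -176.97$)
$W{\left(v \right)} = v^{2}$
$B{\left(a,J \right)} = -232$ ($B{\left(a,J \right)} = 4 \left(\left(-1\right) 58\right) = 4 \left(-58\right) = -232$)
$\frac{1}{B{\left(-105,c \right)} + W{\left(-278 \right)}} = \frac{1}{-232 + \left(-278\right)^{2}} = \frac{1}{-232 + 77284} = \frac{1}{77052}$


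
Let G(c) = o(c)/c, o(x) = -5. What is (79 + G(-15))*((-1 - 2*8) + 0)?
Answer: -4046/3 ≈ -1348.7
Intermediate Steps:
G(c) = -5/c
(79 + G(-15))*((-1 - 2*8) + 0) = (79 - 5/(-15))*((-1 - 2*8) + 0) = (79 - 5*(-1/15))*((-1 - 16) + 0) = (79 + ⅓)*(-17 + 0) = (238/3)*(-17) = -4046/3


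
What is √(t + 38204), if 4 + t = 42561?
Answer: √80761 ≈ 284.18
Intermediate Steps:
t = 42557 (t = -4 + 42561 = 42557)
√(t + 38204) = √(42557 + 38204) = √80761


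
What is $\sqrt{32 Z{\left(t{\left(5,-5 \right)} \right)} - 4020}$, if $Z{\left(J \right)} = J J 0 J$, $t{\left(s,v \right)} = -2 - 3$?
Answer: $2 i \sqrt{1005} \approx 63.403 i$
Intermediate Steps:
$t{\left(s,v \right)} = -5$ ($t{\left(s,v \right)} = -2 - 3 = -5$)
$Z{\left(J \right)} = 0$ ($Z{\left(J \right)} = J^{2} \cdot 0 = 0$)
$\sqrt{32 Z{\left(t{\left(5,-5 \right)} \right)} - 4020} = \sqrt{32 \cdot 0 - 4020} = \sqrt{0 - 4020} = \sqrt{-4020} = 2 i \sqrt{1005}$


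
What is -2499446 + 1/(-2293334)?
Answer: -5732064492965/2293334 ≈ -2.4994e+6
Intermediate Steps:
-2499446 + 1/(-2293334) = -2499446 - 1/2293334 = -5732064492965/2293334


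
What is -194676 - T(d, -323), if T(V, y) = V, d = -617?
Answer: -194059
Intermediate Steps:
-194676 - T(d, -323) = -194676 - 1*(-617) = -194676 + 617 = -194059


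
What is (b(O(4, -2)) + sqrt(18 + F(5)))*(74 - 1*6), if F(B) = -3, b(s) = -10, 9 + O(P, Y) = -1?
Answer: -680 + 68*sqrt(15) ≈ -416.64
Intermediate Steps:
O(P, Y) = -10 (O(P, Y) = -9 - 1 = -10)
(b(O(4, -2)) + sqrt(18 + F(5)))*(74 - 1*6) = (-10 + sqrt(18 - 3))*(74 - 1*6) = (-10 + sqrt(15))*(74 - 6) = (-10 + sqrt(15))*68 = -680 + 68*sqrt(15)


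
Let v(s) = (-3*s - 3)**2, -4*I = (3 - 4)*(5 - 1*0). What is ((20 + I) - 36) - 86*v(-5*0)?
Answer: -3155/4 ≈ -788.75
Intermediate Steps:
I = 5/4 (I = -(3 - 4)*(5 - 1*0)/4 = -(-1)*(5 + 0)/4 = -(-1)*5/4 = -1/4*(-5) = 5/4 ≈ 1.2500)
v(s) = (-3 - 3*s)**2
((20 + I) - 36) - 86*v(-5*0) = ((20 + 5/4) - 36) - 774*(1 - 5*0)**2 = (85/4 - 36) - 774*(1 + 0)**2 = -59/4 - 774*1**2 = -59/4 - 774 = -3155/4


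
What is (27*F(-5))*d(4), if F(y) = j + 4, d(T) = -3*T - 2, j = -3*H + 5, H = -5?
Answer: -9072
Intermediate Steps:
j = 20 (j = -3*(-5) + 5 = 15 + 5 = 20)
d(T) = -2 - 3*T
F(y) = 24 (F(y) = 20 + 4 = 24)
(27*F(-5))*d(4) = (27*24)*(-2 - 3*4) = 648*(-2 - 12) = 648*(-14) = -9072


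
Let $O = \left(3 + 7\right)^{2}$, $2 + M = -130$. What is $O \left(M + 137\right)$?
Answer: $500$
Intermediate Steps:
$M = -132$ ($M = -2 - 130 = -132$)
$O = 100$ ($O = 10^{2} = 100$)
$O \left(M + 137\right) = 100 \left(-132 + 137\right) = 100 \cdot 5 = 500$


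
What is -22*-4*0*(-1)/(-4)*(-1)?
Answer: 0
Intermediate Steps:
-22*-4*0*(-1)/(-4)*(-1) = -22*0*(-1)*(-1)/4*(-1) = -0*(-1)/4*(-1) = -22*0*(-1) = 0*(-1) = 0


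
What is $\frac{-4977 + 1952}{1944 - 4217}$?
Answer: $\frac{3025}{2273} \approx 1.3308$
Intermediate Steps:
$\frac{-4977 + 1952}{1944 - 4217} = - \frac{3025}{-2273} = \left(-3025\right) \left(- \frac{1}{2273}\right) = \frac{3025}{2273}$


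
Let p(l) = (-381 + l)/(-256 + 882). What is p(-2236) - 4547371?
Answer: -2846656863/626 ≈ -4.5474e+6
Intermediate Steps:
p(l) = -381/626 + l/626 (p(l) = (-381 + l)/626 = (-381 + l)*(1/626) = -381/626 + l/626)
p(-2236) - 4547371 = (-381/626 + (1/626)*(-2236)) - 4547371 = (-381/626 - 1118/313) - 4547371 = -2617/626 - 4547371 = -2846656863/626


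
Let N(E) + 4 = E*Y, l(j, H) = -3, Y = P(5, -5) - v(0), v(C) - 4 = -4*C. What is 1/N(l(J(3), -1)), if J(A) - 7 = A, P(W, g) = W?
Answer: -1/7 ≈ -0.14286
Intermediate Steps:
v(C) = 4 - 4*C
J(A) = 7 + A
Y = 1 (Y = 5 - (4 - 4*0) = 5 - (4 + 0) = 5 - 1*4 = 5 - 4 = 1)
N(E) = -4 + E (N(E) = -4 + E*1 = -4 + E)
1/N(l(J(3), -1)) = 1/(-4 - 3) = 1/(-7) = -1/7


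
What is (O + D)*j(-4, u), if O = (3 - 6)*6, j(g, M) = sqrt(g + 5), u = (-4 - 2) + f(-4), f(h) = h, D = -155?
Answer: -173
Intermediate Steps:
u = -10 (u = (-4 - 2) - 4 = -6 - 4 = -10)
j(g, M) = sqrt(5 + g)
O = -18 (O = -3*6 = -18)
(O + D)*j(-4, u) = (-18 - 155)*sqrt(5 - 4) = -173*sqrt(1) = -173*1 = -173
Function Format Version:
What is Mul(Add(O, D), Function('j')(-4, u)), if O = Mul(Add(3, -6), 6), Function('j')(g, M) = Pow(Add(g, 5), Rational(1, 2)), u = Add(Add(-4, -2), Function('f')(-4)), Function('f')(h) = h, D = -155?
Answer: -173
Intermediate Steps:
u = -10 (u = Add(Add(-4, -2), -4) = Add(-6, -4) = -10)
Function('j')(g, M) = Pow(Add(5, g), Rational(1, 2))
O = -18 (O = Mul(-3, 6) = -18)
Mul(Add(O, D), Function('j')(-4, u)) = Mul(Add(-18, -155), Pow(Add(5, -4), Rational(1, 2))) = Mul(-173, Pow(1, Rational(1, 2))) = Mul(-173, 1) = -173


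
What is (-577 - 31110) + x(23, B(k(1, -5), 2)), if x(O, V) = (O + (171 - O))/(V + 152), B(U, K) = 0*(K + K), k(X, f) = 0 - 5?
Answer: -253487/8 ≈ -31686.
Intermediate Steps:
k(X, f) = -5
B(U, K) = 0 (B(U, K) = 0*(2*K) = 0)
x(O, V) = 171/(152 + V)
(-577 - 31110) + x(23, B(k(1, -5), 2)) = (-577 - 31110) + 171/(152 + 0) = -31687 + 171/152 = -31687 + 171*(1/152) = -31687 + 9/8 = -253487/8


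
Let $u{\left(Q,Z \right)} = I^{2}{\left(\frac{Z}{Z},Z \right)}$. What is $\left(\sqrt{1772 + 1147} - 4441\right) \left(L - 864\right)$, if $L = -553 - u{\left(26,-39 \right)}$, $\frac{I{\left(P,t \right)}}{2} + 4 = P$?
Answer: $6452773 - 1453 \sqrt{2919} \approx 6.3743 \cdot 10^{6}$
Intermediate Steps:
$I{\left(P,t \right)} = -8 + 2 P$
$u{\left(Q,Z \right)} = 36$ ($u{\left(Q,Z \right)} = \left(-8 + 2 \frac{Z}{Z}\right)^{2} = \left(-8 + 2 \cdot 1\right)^{2} = \left(-8 + 2\right)^{2} = \left(-6\right)^{2} = 36$)
$L = -589$ ($L = -553 - 36 = -589$)
$\left(\sqrt{1772 + 1147} - 4441\right) \left(L - 864\right) = \left(\sqrt{1772 + 1147} - 4441\right) \left(-589 - 864\right) = \left(\sqrt{2919} - 4441\right) \left(-1453\right) = \left(-4441 + \sqrt{2919}\right) \left(-1453\right) = 6452773 - 1453 \sqrt{2919}$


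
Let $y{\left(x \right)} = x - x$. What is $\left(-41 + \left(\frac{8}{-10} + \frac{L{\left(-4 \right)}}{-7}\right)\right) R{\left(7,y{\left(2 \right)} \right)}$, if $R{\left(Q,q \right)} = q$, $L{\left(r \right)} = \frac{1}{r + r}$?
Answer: $0$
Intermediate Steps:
$y{\left(x \right)} = 0$
$L{\left(r \right)} = \frac{1}{2 r}$
$\left(-41 + \left(\frac{8}{-10} + \frac{L{\left(-4 \right)}}{-7}\right)\right) R{\left(7,y{\left(2 \right)} \right)} = \left(-41 + \left(\frac{8}{-10} + \frac{\frac{1}{2} \frac{1}{-4}}{-7}\right)\right) 0 = \left(-41 + \left(8 \left(- \frac{1}{10}\right) + \frac{1}{2} \left(- \frac{1}{4}\right) \left(- \frac{1}{7}\right)\right)\right) 0 = \left(-41 - \frac{219}{280}\right) 0 = \left(- \frac{11699}{280}\right) 0 = 0$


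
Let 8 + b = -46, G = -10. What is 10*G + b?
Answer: -154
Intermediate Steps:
b = -54 (b = -8 - 46 = -54)
10*G + b = 10*(-10) - 54 = -100 - 54 = -154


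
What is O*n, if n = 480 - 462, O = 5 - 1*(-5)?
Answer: 180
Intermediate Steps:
O = 10 (O = 5 + 5 = 10)
n = 18
O*n = 10*18 = 180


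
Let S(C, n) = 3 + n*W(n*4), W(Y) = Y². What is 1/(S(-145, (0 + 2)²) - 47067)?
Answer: -1/46040 ≈ -2.1720e-5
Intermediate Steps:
S(C, n) = 3 + 16*n³ (S(C, n) = 3 + n*(n*4)² = 3 + n*(4*n)² = 3 + n*(16*n²) = 3 + 16*n³)
1/(S(-145, (0 + 2)²) - 47067) = 1/((3 + 16*((0 + 2)²)³) - 47067) = 1/((3 + 16*(2²)³) - 47067) = 1/((3 + 16*4³) - 47067) = 1/((3 + 16*64) - 47067) = 1/((3 + 1024) - 47067) = 1/(1027 - 47067) = 1/(-46040) = -1/46040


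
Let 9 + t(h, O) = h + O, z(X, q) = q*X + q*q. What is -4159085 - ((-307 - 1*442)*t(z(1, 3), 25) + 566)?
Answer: -4138679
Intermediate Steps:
z(X, q) = q**2 + X*q (z(X, q) = X*q + q**2 = q**2 + X*q)
t(h, O) = -9 + O + h (t(h, O) = -9 + (h + O) = -9 + (O + h) = -9 + O + h)
-4159085 - ((-307 - 1*442)*t(z(1, 3), 25) + 566) = -4159085 - ((-307 - 1*442)*(-9 + 25 + 3*(1 + 3)) + 566) = -4159085 - ((-307 - 442)*(-9 + 25 + 3*4) + 566) = -4159085 - (-749*(-9 + 25 + 12) + 566) = -4159085 - (-749*28 + 566) = -4159085 - (-20972 + 566) = -4159085 - 1*(-20406) = -4159085 + 20406 = -4138679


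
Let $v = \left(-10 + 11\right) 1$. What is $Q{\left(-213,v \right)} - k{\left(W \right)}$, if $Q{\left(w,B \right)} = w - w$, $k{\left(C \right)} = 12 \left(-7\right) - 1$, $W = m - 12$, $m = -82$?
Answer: $85$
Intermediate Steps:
$W = -94$ ($W = -82 - 12 = -94$)
$k{\left(C \right)} = -85$ ($k{\left(C \right)} = -84 - 1 = -85$)
$v = 1$ ($v = 1 \cdot 1 = 1$)
$Q{\left(w,B \right)} = 0$
$Q{\left(-213,v \right)} - k{\left(W \right)} = 0 - -85 = 0 + 85 = 85$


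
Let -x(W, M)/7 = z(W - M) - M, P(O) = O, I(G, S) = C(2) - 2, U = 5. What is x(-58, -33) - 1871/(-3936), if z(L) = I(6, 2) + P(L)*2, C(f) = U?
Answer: 387599/3936 ≈ 98.475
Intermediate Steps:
C(f) = 5
I(G, S) = 3 (I(G, S) = 5 - 2 = 3)
z(L) = 3 + 2*L (z(L) = 3 + L*2 = 3 + 2*L)
x(W, M) = -21 - 14*W + 21*M (x(W, M) = -7*((3 + 2*(W - M)) - M) = -7*((3 + (-2*M + 2*W)) - M) = -7*((3 - 2*M + 2*W) - M) = -7*(3 - 3*M + 2*W) = -21 - 14*W + 21*M)
x(-58, -33) - 1871/(-3936) = (-21 - 14*(-58) + 21*(-33)) - 1871/(-3936) = (-21 + 812 - 693) - 1871*(-1)/3936 = 98 - 1*(-1871/3936) = 98 + 1871/3936 = 387599/3936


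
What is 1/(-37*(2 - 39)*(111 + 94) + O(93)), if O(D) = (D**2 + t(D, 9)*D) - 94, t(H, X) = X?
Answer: 1/290037 ≈ 3.4478e-6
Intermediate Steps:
O(D) = -94 + D**2 + 9*D (O(D) = (D**2 + 9*D) - 94 = -94 + D**2 + 9*D)
1/(-37*(2 - 39)*(111 + 94) + O(93)) = 1/(-37*(2 - 39)*(111 + 94) + (-94 + 93**2 + 9*93)) = 1/(-(-1369)*205 + (-94 + 8649 + 837)) = 1/(-37*(-7585) + 9392) = 1/(280645 + 9392) = 1/290037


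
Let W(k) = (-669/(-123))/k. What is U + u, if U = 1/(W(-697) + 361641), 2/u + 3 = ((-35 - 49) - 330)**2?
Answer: 25567127029/1771280605965162 ≈ 1.4434e-5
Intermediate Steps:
W(k) = 223/(41*k) (W(k) = (-669*(-1/123))/k = 223/(41*k))
u = 2/171393 (u = 2/(-3 + ((-35 - 49) - 330)**2) = 2/(-3 + (-84 - 330)**2) = 2/(-3 + (-414)**2) = 2/(-3 + 171396) = 2/171393 ≈ 1.1669e-5)
U = 28577/10334614634 (U = 1/((223/41)/(-697) + 361641) = 1/((223/41)*(-1/697) + 361641) = 1/(-223/28577 + 361641) = 1/(10334614634/28577) = 28577/10334614634 ≈ 2.7652e-6)
U + u = 28577/10334614634 + 2/171393 = 25567127029/1771280605965162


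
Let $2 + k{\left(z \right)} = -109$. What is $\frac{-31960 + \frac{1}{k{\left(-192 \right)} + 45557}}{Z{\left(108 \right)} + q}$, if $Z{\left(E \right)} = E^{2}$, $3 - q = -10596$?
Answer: $- \frac{1452454159}{1011764298} \approx -1.4356$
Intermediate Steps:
$q = 10599$ ($q = 3 - -10596 = 3 + 10596 = 10599$)
$k{\left(z \right)} = -111$ ($k{\left(z \right)} = -2 - 109 = -111$)
$\frac{-31960 + \frac{1}{k{\left(-192 \right)} + 45557}}{Z{\left(108 \right)} + q} = \frac{-31960 + \frac{1}{-111 + 45557}}{108^{2} + 10599} = \frac{-31960 + \frac{1}{45446}}{11664 + 10599} = \frac{-31960 + \frac{1}{45446}}{22263} = \left(- \frac{1452454159}{45446}\right) \frac{1}{22263} = - \frac{1452454159}{1011764298}$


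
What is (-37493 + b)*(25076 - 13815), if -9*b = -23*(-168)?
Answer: -1281130187/3 ≈ -4.2704e+8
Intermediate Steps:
b = -1288/3 (b = -(-23)*(-168)/9 = -1/9*3864 = -1288/3 ≈ -429.33)
(-37493 + b)*(25076 - 13815) = (-37493 - 1288/3)*(25076 - 13815) = -113767/3*11261 = -1281130187/3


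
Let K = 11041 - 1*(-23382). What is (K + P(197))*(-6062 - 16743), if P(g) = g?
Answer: -789509100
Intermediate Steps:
K = 34423 (K = 11041 + 23382 = 34423)
(K + P(197))*(-6062 - 16743) = (34423 + 197)*(-6062 - 16743) = 34620*(-22805) = -789509100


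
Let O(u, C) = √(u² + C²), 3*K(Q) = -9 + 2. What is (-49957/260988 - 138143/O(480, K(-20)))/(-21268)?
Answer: 49957/5550692784 + 414429*√2073649/44102366932 ≈ 0.013541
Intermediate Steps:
K(Q) = -7/3 (K(Q) = (-9 + 2)/3 = (⅓)*(-7) = -7/3)
O(u, C) = √(C² + u²)
(-49957/260988 - 138143/O(480, K(-20)))/(-21268) = (-49957/260988 - 138143/√((-7/3)² + 480²))/(-21268) = (-49957*1/260988 - 138143/√(49/9 + 230400))*(-1/21268) = (-49957/260988 - 138143*3*√2073649/2073649)*(-1/21268) = (-49957/260988 - 414429*√2073649/2073649)*(-1/21268) = 49957/5550692784 + 414429*√2073649/44102366932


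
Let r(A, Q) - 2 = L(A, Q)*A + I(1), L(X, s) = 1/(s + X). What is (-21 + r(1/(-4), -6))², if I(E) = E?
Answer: 201601/625 ≈ 322.56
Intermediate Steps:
L(X, s) = 1/(X + s)
r(A, Q) = 3 + A/(A + Q) (r(A, Q) = 2 + (A/(A + Q) + 1) = 2 + (1 + A/(A + Q)) = 3 + A/(A + Q))
(-21 + r(1/(-4), -6))² = (-21 + (3*(-6) + 4/(-4))/(1/(-4) - 6))² = (-21 + (-18 + 4*(-¼))/(-¼ - 6))² = (-21 + (-18 - 1)/(-25/4))² = (-21 - 4/25*(-19))² = (-21 + 76/25)² = (-449/25)² = 201601/625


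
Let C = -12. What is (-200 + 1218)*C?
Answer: -12216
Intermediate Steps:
(-200 + 1218)*C = (-200 + 1218)*(-12) = 1018*(-12) = -12216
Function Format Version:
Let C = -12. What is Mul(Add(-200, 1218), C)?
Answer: -12216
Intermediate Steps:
Mul(Add(-200, 1218), C) = Mul(Add(-200, 1218), -12) = Mul(1018, -12) = -12216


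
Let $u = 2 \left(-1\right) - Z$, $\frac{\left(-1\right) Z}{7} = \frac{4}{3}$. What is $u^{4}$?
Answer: $\frac{234256}{81} \approx 2892.1$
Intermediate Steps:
$Z = - \frac{28}{3}$ ($Z = - 7 \cdot \frac{4}{3} = - 7 \cdot 4 \cdot \frac{1}{3} = \left(-7\right) \frac{4}{3} = - \frac{28}{3} \approx -9.3333$)
$u = \frac{22}{3}$ ($u = 2 \left(-1\right) - - \frac{28}{3} = -2 + \frac{28}{3} = \frac{22}{3} \approx 7.3333$)
$u^{4} = \left(\frac{22}{3}\right)^{4} = \frac{234256}{81}$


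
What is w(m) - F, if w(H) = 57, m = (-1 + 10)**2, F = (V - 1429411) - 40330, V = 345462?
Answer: 1124336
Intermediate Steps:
F = -1124279 (F = (345462 - 1429411) - 40330 = -1083949 - 40330 = -1124279)
m = 81 (m = 9**2 = 81)
w(m) - F = 57 - 1*(-1124279) = 57 + 1124279 = 1124336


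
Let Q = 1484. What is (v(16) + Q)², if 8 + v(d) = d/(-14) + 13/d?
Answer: 27315825625/12544 ≈ 2.1776e+6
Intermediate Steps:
v(d) = -8 + 13/d - d/14 (v(d) = -8 + (d/(-14) + 13/d) = -8 + (d*(-1/14) + 13/d) = -8 + (-d/14 + 13/d) = -8 + (13/d - d/14) = -8 + 13/d - d/14)
(v(16) + Q)² = ((-8 + 13/16 - 1/14*16) + 1484)² = ((-8 + 13*(1/16) - 8/7) + 1484)² = ((-8 + 13/16 - 8/7) + 1484)² = (-933/112 + 1484)² = (165275/112)² = 27315825625/12544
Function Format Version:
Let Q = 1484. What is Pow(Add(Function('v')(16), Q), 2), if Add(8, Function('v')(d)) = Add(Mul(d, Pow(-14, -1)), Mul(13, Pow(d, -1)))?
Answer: Rational(27315825625, 12544) ≈ 2.1776e+6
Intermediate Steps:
Function('v')(d) = Add(-8, Mul(13, Pow(d, -1)), Mul(Rational(-1, 14), d)) (Function('v')(d) = Add(-8, Add(Mul(d, Pow(-14, -1)), Mul(13, Pow(d, -1)))) = Add(-8, Add(Mul(d, Rational(-1, 14)), Mul(13, Pow(d, -1)))) = Add(-8, Add(Mul(Rational(-1, 14), d), Mul(13, Pow(d, -1)))) = Add(-8, Add(Mul(13, Pow(d, -1)), Mul(Rational(-1, 14), d))) = Add(-8, Mul(13, Pow(d, -1)), Mul(Rational(-1, 14), d)))
Pow(Add(Function('v')(16), Q), 2) = Pow(Add(Add(-8, Mul(13, Pow(16, -1)), Mul(Rational(-1, 14), 16)), 1484), 2) = Pow(Add(Add(-8, Mul(13, Rational(1, 16)), Rational(-8, 7)), 1484), 2) = Pow(Add(Add(-8, Rational(13, 16), Rational(-8, 7)), 1484), 2) = Pow(Add(Rational(-933, 112), 1484), 2) = Pow(Rational(165275, 112), 2) = Rational(27315825625, 12544)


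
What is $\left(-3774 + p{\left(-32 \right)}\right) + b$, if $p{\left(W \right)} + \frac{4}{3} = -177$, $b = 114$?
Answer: $- \frac{11515}{3} \approx -3838.3$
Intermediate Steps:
$p{\left(W \right)} = - \frac{535}{3}$ ($p{\left(W \right)} = - \frac{4}{3} - 177 = - \frac{535}{3}$)
$\left(-3774 + p{\left(-32 \right)}\right) + b = \left(-3774 - \frac{535}{3}\right) + 114 = - \frac{11857}{3} + 114 = - \frac{11515}{3}$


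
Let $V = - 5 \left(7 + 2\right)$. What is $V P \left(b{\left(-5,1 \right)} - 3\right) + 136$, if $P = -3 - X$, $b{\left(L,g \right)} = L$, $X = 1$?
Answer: $-1304$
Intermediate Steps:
$P = -4$ ($P = -3 - 1 = -4$)
$V = -45$ ($V = \left(-5\right) 9 = -45$)
$V P \left(b{\left(-5,1 \right)} - 3\right) + 136 = - 45 \left(- 4 \left(-5 - 3\right)\right) + 136 = - 45 \left(\left(-4\right) \left(-8\right)\right) + 136 = \left(-45\right) 32 + 136 = -1440 + 136 = -1304$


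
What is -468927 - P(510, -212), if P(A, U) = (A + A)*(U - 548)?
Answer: 306273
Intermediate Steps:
P(A, U) = 2*A*(-548 + U) (P(A, U) = (2*A)*(-548 + U) = 2*A*(-548 + U))
-468927 - P(510, -212) = -468927 - 2*510*(-548 - 212) = -468927 - 2*510*(-760) = -468927 - 1*(-775200) = -468927 + 775200 = 306273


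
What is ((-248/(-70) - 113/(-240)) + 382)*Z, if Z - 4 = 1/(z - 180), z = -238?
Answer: 361216171/234080 ≈ 1543.1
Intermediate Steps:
Z = 1671/418 (Z = 4 + 1/(-238 - 180) = 4 + 1/(-418) = 4 - 1/418 = 1671/418 ≈ 3.9976)
((-248/(-70) - 113/(-240)) + 382)*Z = ((-248/(-70) - 113/(-240)) + 382)*(1671/418) = ((-248*(-1/70) - 113*(-1/240)) + 382)*(1671/418) = ((124/35 + 113/240) + 382)*(1671/418) = (6743/1680 + 382)*(1671/418) = (648503/1680)*(1671/418) = 361216171/234080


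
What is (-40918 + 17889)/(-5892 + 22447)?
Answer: -23029/16555 ≈ -1.3911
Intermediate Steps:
(-40918 + 17889)/(-5892 + 22447) = -23029/16555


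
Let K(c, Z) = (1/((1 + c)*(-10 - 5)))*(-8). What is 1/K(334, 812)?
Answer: 5025/8 ≈ 628.13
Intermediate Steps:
K(c, Z) = 8/(15*(1 + c)) (K(c, Z) = (1/((1 + c)*(-15)))*(-8) = (-1/15/(1 + c))*(-8) = -1/(15*(1 + c))*(-8) = 8/(15*(1 + c)))
1/K(334, 812) = 1/(8/(15*(1 + 334))) = 1/((8/15)/335) = 1/((8/15)*(1/335)) = 1/(8/5025) = 5025/8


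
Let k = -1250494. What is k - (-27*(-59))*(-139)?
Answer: -1029067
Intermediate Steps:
k - (-27*(-59))*(-139) = -1250494 - (-27*(-59))*(-139) = -1250494 - 1593*(-139) = -1250494 - 1*(-221427) = -1250494 + 221427 = -1029067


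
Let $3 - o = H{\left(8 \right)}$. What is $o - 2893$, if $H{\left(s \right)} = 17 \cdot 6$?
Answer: $-2992$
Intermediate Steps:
$H{\left(s \right)} = 102$
$o = -99$ ($o = 3 - 102 = -99$)
$o - 2893 = -99 - 2893 = -2992$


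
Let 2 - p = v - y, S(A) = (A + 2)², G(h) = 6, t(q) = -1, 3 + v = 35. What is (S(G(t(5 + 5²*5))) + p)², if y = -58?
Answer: 576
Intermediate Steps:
v = 32 (v = -3 + 35 = 32)
S(A) = (2 + A)²
p = -88 (p = 2 - (32 - 1*(-58)) = 2 - (32 + 58) = 2 - 1*90 = 2 - 90 = -88)
(S(G(t(5 + 5²*5))) + p)² = ((2 + 6)² - 88)² = (8² - 88)² = (64 - 88)² = (-24)² = 576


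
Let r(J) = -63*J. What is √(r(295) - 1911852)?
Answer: 3*I*√214493 ≈ 1389.4*I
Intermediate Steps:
√(r(295) - 1911852) = √(-63*295 - 1911852) = √(-18585 - 1911852) = √(-1930437) = 3*I*√214493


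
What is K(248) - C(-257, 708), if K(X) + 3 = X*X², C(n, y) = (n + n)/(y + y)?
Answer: 10799116469/708 ≈ 1.5253e+7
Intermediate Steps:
C(n, y) = n/y (C(n, y) = (2*n)/((2*y)) = (2*n)*(1/(2*y)) = n/y)
K(X) = -3 + X³ (K(X) = -3 + X*X² = -3 + X³)
K(248) - C(-257, 708) = (-3 + 248³) - (-257)/708 = (-3 + 15252992) - (-257)/708 = 15252989 - 1*(-257/708) = 15252989 + 257/708 = 10799116469/708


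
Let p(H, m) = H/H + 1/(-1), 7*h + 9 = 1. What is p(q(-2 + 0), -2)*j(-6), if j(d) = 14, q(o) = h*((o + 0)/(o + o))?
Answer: 0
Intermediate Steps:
h = -8/7 (h = -9/7 + (⅐)*1 = -9/7 + ⅐ = -8/7 ≈ -1.1429)
q(o) = -4/7 (q(o) = -8*(o + 0)/(7*(o + o)) = -8*o/(7*(2*o)) = -8*o*1/(2*o)/7 = -8/7*½ = -4/7)
p(H, m) = 0 (p(H, m) = 1 + 1*(-1) = 1 - 1 = 0)
p(q(-2 + 0), -2)*j(-6) = 0*14 = 0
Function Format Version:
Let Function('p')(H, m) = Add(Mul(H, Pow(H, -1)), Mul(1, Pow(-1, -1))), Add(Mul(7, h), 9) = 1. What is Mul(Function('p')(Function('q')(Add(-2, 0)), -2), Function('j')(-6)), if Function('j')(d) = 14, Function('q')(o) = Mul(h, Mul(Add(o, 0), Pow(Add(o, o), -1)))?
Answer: 0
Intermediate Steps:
h = Rational(-8, 7) (h = Add(Rational(-9, 7), Mul(Rational(1, 7), 1)) = Add(Rational(-9, 7), Rational(1, 7)) = Rational(-8, 7) ≈ -1.1429)
Function('q')(o) = Rational(-4, 7) (Function('q')(o) = Mul(Rational(-8, 7), Mul(Add(o, 0), Pow(Add(o, o), -1))) = Mul(Rational(-8, 7), Mul(o, Pow(Mul(2, o), -1))) = Mul(Rational(-8, 7), Mul(o, Mul(Rational(1, 2), Pow(o, -1)))) = Mul(Rational(-8, 7), Rational(1, 2)) = Rational(-4, 7))
Function('p')(H, m) = 0 (Function('p')(H, m) = Add(1, Mul(1, -1)) = Add(1, -1) = 0)
Mul(Function('p')(Function('q')(Add(-2, 0)), -2), Function('j')(-6)) = Mul(0, 14) = 0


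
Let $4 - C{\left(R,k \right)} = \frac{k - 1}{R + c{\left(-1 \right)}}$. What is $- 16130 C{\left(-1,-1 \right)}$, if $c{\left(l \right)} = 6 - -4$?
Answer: $- \frac{612940}{9} \approx -68105.0$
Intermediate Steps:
$c{\left(l \right)} = 10$ ($c{\left(l \right)} = 6 + 4 = 10$)
$C{\left(R,k \right)} = 4 - \frac{-1 + k}{10 + R}$ ($C{\left(R,k \right)} = 4 - \frac{k - 1}{R + 10} = 4 - \frac{-1 + k}{10 + R}$)
$- 16130 C{\left(-1,-1 \right)} = - 16130 \frac{41 - -1 + 4 \left(-1\right)}{10 - 1} = - 16130 \frac{41 + 1 - 4}{9} = - 16130 \cdot \frac{1}{9} \cdot 38 = \left(-16130\right) \frac{38}{9} = - \frac{612940}{9}$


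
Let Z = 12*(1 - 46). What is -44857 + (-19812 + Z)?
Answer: -65209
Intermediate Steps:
Z = -540 (Z = 12*(-45) = -540)
-44857 + (-19812 + Z) = -44857 + (-19812 - 540) = -44857 - 20352 = -65209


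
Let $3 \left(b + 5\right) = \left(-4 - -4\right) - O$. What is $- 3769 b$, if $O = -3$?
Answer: $15076$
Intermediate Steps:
$b = -4$ ($b = -5 + \frac{\left(-4 - -4\right) - -3}{3} = -5 + \frac{\left(-4 + 4\right) + 3}{3} = -5 + \frac{0 + 3}{3} = -5 + \frac{1}{3} \cdot 3 = -5 + 1 = -4$)
$- 3769 b = \left(-3769\right) \left(-4\right) = 15076$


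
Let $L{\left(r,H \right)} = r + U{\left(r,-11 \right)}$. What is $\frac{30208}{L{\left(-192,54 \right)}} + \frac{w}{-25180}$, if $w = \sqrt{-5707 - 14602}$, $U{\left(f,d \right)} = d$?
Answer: $- \frac{30208}{203} - \frac{i \sqrt{20309}}{25180} \approx -148.81 - 0.0056596 i$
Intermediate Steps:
$L{\left(r,H \right)} = -11 + r$ ($L{\left(r,H \right)} = r - 11 = -11 + r$)
$w = i \sqrt{20309}$ ($w = \sqrt{-20309} = i \sqrt{20309} \approx 142.51 i$)
$\frac{30208}{L{\left(-192,54 \right)}} + \frac{w}{-25180} = \frac{30208}{-11 - 192} + \frac{i \sqrt{20309}}{-25180} = \frac{30208}{-203} + i \sqrt{20309} \left(- \frac{1}{25180}\right) = 30208 \left(- \frac{1}{203}\right) - \frac{i \sqrt{20309}}{25180} = - \frac{30208}{203} - \frac{i \sqrt{20309}}{25180}$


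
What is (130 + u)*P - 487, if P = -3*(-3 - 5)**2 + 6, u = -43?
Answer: -16669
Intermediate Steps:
P = -186 (P = -3*(-8)**2 + 6 = -3*64 + 6 = -192 + 6 = -186)
(130 + u)*P - 487 = (130 - 43)*(-186) - 487 = 87*(-186) - 487 = -16182 - 487 = -16669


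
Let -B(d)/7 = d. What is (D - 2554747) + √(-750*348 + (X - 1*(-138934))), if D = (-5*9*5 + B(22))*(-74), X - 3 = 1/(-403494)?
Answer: -2526701 + I*√19872760647501762/403494 ≈ -2.5267e+6 + 349.38*I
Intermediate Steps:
X = 1210481/403494 (X = 3 + 1/(-403494) = 3 - 1/403494 = 1210481/403494 ≈ 3.0000)
B(d) = -7*d
D = 28046 (D = (-5*9*5 - 7*22)*(-74) = (-45*5 - 154)*(-74) = (-225 - 154)*(-74) = -379*(-74) = 28046)
(D - 2554747) + √(-750*348 + (X - 1*(-138934))) = (28046 - 2554747) + √(-750*348 + (1210481/403494 - 1*(-138934))) = -2526701 + √(-261000 + (1210481/403494 + 138934)) = -2526701 + √(-261000 + 56060245877/403494) = -2526701 + √(-49251688123/403494) = -2526701 + I*√19872760647501762/403494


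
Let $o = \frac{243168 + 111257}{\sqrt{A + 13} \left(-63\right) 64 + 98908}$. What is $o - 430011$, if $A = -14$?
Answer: $- \frac{1053416003479117}{2449762372} + \frac{89315100 i}{612440593} \approx -4.3001 \cdot 10^{5} + 0.14583 i$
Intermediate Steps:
$o = \frac{354425 \left(98908 + 4032 i\right)}{9799049488}$ ($o = \frac{243168 + 111257}{\sqrt{-14 + 13} \left(-63\right) 64 + 98908} = \frac{354425}{\sqrt{-1} \left(-63\right) 64 + 98908} = \frac{354425}{i \left(-63\right) 64 + 98908} = \frac{354425}{- 63 i 64 + 98908} = \frac{354425}{- 4032 i + 98908} = \frac{354425}{98908 - 4032 i} = 354425 \frac{98908 + 4032 i}{9799049488} = \frac{354425 \left(98908 + 4032 i\right)}{9799049488} \approx 3.5774 + 0.14583 i$)
$o - 430011 = \left(\frac{8763866975}{2449762372} + \frac{89315100 i}{612440593}\right) - 430011 = - \frac{1053416003479117}{2449762372} + \frac{89315100 i}{612440593}$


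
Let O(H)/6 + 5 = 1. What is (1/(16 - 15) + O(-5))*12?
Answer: -276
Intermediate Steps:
O(H) = -24 (O(H) = -30 + 6*1 = -30 + 6 = -24)
(1/(16 - 15) + O(-5))*12 = (1/(16 - 15) - 24)*12 = (1/1 - 24)*12 = (1 - 24)*12 = -23*12 = -276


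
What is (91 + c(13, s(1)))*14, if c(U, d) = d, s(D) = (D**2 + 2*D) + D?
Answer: 1330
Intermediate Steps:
s(D) = D**2 + 3*D
(91 + c(13, s(1)))*14 = (91 + 1*(3 + 1))*14 = (91 + 1*4)*14 = (91 + 4)*14 = 95*14 = 1330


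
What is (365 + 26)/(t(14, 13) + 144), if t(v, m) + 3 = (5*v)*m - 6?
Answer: 391/1045 ≈ 0.37416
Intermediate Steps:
t(v, m) = -9 + 5*m*v (t(v, m) = -3 + ((5*v)*m - 6) = -3 + (5*m*v - 6) = -3 + (-6 + 5*m*v) = -9 + 5*m*v)
(365 + 26)/(t(14, 13) + 144) = (365 + 26)/((-9 + 5*13*14) + 144) = 391/((-9 + 910) + 144) = 391/(901 + 144) = 391/1045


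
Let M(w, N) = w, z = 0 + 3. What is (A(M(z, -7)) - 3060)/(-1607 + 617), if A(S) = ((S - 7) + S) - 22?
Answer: 3083/990 ≈ 3.1141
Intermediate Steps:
z = 3
A(S) = -29 + 2*S (A(S) = ((-7 + S) + S) - 22 = (-7 + 2*S) - 22 = -29 + 2*S)
(A(M(z, -7)) - 3060)/(-1607 + 617) = ((-29 + 2*3) - 3060)/(-1607 + 617) = ((-29 + 6) - 3060)/(-990) = (-23 - 3060)*(-1/990) = -3083*(-1/990) = 3083/990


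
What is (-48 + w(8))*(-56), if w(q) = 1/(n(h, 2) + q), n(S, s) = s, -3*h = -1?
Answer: 13412/5 ≈ 2682.4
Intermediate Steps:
h = ⅓ (h = -⅓*(-1) = ⅓ ≈ 0.33333)
w(q) = 1/(2 + q)
(-48 + w(8))*(-56) = (-48 + 1/(2 + 8))*(-56) = (-48 + 1/10)*(-56) = (-48 + ⅒)*(-56) = -479/10*(-56) = 13412/5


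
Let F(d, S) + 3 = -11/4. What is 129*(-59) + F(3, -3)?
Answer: -30467/4 ≈ -7616.8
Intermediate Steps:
F(d, S) = -23/4 (F(d, S) = -3 - 11/4 = -23/4)
129*(-59) + F(3, -3) = 129*(-59) - 23/4 = -7611 - 23/4 = -30467/4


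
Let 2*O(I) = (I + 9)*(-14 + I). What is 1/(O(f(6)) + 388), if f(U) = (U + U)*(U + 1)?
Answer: 1/3643 ≈ 0.00027450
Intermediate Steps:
f(U) = 2*U*(1 + U) (f(U) = (2*U)*(1 + U) = 2*U*(1 + U))
O(I) = (-14 + I)*(9 + I)/2 (O(I) = ((I + 9)*(-14 + I))/2 = ((9 + I)*(-14 + I))/2 = ((-14 + I)*(9 + I))/2 = (-14 + I)*(9 + I)/2)
1/(O(f(6)) + 388) = 1/((-63 + (2*6*(1 + 6))²/2 - 5*6*(1 + 6)) + 388) = 1/((-63 + (2*6*7)²/2 - 5*6*7) + 388) = 1/((-63 + (½)*84² - 5/2*84) + 388) = 1/((-63 + (½)*7056 - 210) + 388) = 1/((-63 + 3528 - 210) + 388) = 1/(3255 + 388) = 1/3643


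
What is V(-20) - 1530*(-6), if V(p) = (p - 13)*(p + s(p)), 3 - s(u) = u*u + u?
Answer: 22281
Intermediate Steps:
s(u) = 3 - u - u² (s(u) = 3 - (u*u + u) = 3 - (u² + u) = 3 - (u + u²) = 3 + (-u - u²) = 3 - u - u²)
V(p) = (-13 + p)*(3 - p²) (V(p) = (p - 13)*(p + (3 - p - p²)) = (-13 + p)*(3 - p²))
V(-20) - 1530*(-6) = (-39 - 1*(-20)³ + 3*(-20) + 13*(-20)²) - 1530*(-6) = (-39 - 1*(-8000) - 60 + 13*400) - 90*(-102) = (-39 + 8000 - 60 + 5200) + 9180 = 13101 + 9180 = 22281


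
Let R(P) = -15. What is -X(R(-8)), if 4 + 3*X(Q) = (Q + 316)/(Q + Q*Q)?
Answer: 77/90 ≈ 0.85556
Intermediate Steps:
X(Q) = -4/3 + (316 + Q)/(3*(Q + Q**2)) (X(Q) = -4/3 + ((Q + 316)/(Q + Q*Q))/3 = -4/3 + ((316 + Q)/(Q + Q**2))/3 = -4/3 + (316 + Q)/(3*(Q + Q**2)))
-X(R(-8)) = -(316 - 4*(-15)**2 - 3*(-15))/(3*(-15)*(1 - 15)) = -(-1)*(316 - 4*225 + 45)/(3*15*(-14)) = -(-1)*(-1)*(316 - 900 + 45)/(3*15*14) = -(-1)*(-1)*(-539)/(3*15*14) = -1*(-77/90) = 77/90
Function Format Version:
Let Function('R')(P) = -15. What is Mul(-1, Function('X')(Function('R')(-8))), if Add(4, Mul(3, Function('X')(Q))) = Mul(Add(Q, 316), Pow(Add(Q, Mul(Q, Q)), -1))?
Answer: Rational(77, 90) ≈ 0.85556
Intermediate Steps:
Function('X')(Q) = Add(Rational(-4, 3), Mul(Rational(1, 3), Pow(Add(Q, Pow(Q, 2)), -1), Add(316, Q))) (Function('X')(Q) = Add(Rational(-4, 3), Mul(Rational(1, 3), Mul(Add(Q, 316), Pow(Add(Q, Mul(Q, Q)), -1)))) = Add(Rational(-4, 3), Mul(Rational(1, 3), Mul(Add(316, Q), Pow(Add(Q, Pow(Q, 2)), -1)))) = Add(Rational(-4, 3), Mul(Rational(1, 3), Mul(Pow(Add(Q, Pow(Q, 2)), -1), Add(316, Q)))) = Add(Rational(-4, 3), Mul(Rational(1, 3), Pow(Add(Q, Pow(Q, 2)), -1), Add(316, Q))))
Mul(-1, Function('X')(Function('R')(-8))) = Mul(-1, Mul(Rational(1, 3), Pow(-15, -1), Pow(Add(1, -15), -1), Add(316, Mul(-4, Pow(-15, 2)), Mul(-3, -15)))) = Mul(-1, Mul(Rational(1, 3), Rational(-1, 15), Pow(-14, -1), Add(316, Mul(-4, 225), 45))) = Mul(-1, Mul(Rational(1, 3), Rational(-1, 15), Rational(-1, 14), Add(316, -900, 45))) = Mul(-1, Mul(Rational(1, 3), Rational(-1, 15), Rational(-1, 14), -539)) = Mul(-1, Rational(-77, 90)) = Rational(77, 90)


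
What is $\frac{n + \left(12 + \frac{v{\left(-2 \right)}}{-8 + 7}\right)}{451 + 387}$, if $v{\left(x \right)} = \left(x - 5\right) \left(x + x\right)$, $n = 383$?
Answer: $\frac{367}{838} \approx 0.43795$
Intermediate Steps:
$v{\left(x \right)} = 2 x \left(-5 + x\right)$ ($v{\left(x \right)} = \left(-5 + x\right) 2 x = 2 x \left(-5 + x\right)$)
$\frac{n + \left(12 + \frac{v{\left(-2 \right)}}{-8 + 7}\right)}{451 + 387} = \frac{383 + \left(12 + \frac{2 \left(-2\right) \left(-5 - 2\right)}{-8 + 7}\right)}{451 + 387} = \frac{383 + \left(12 + \frac{2 \left(-2\right) \left(-7\right)}{-1}\right)}{838} = \left(383 + \left(12 + 28 \left(-1\right)\right)\right) \frac{1}{838} = \left(383 + \left(12 - 28\right)\right) \frac{1}{838} = \left(383 - 16\right) \frac{1}{838} = 367 \cdot \frac{1}{838} = \frac{367}{838}$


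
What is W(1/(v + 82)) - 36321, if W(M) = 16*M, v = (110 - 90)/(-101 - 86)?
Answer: -278108401/7657 ≈ -36321.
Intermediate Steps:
v = -20/187 (v = 20/(-187) = 20*(-1/187) = -20/187 ≈ -0.10695)
W(1/(v + 82)) - 36321 = 16/(-20/187 + 82) - 36321 = 16/(15314/187) - 36321 = 16*(187/15314) - 36321 = 1496/7657 - 36321 = -278108401/7657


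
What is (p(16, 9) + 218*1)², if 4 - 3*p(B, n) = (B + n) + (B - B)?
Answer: 44521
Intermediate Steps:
p(B, n) = 4/3 - B/3 - n/3 (p(B, n) = 4/3 - ((B + n) + (B - B))/3 = 4/3 - ((B + n) + 0)/3 = 4/3 - (B + n)/3 = 4/3 + (-B/3 - n/3) = 4/3 - B/3 - n/3)
(p(16, 9) + 218*1)² = ((4/3 - ⅓*16 - ⅓*9) + 218*1)² = ((4/3 - 16/3 - 3) + 218)² = (-7 + 218)² = 211² = 44521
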